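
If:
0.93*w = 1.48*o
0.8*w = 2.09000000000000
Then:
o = 1.64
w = 2.61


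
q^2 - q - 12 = (q - 4)*(q + 3)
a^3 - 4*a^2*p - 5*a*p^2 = a*(a - 5*p)*(a + p)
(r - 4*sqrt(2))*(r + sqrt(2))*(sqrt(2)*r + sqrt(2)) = sqrt(2)*r^3 - 6*r^2 + sqrt(2)*r^2 - 8*sqrt(2)*r - 6*r - 8*sqrt(2)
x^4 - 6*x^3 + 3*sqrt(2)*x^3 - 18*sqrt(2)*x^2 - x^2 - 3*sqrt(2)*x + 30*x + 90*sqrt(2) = (x - 5)*(x - 3)*(x + 2)*(x + 3*sqrt(2))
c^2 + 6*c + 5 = (c + 1)*(c + 5)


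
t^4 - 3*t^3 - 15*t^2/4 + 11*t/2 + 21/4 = (t - 7/2)*(t - 3/2)*(t + 1)^2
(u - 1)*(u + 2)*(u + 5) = u^3 + 6*u^2 + 3*u - 10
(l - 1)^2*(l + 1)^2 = l^4 - 2*l^2 + 1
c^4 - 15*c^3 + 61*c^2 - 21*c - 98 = (c - 7)^2*(c - 2)*(c + 1)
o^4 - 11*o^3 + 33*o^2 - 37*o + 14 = (o - 7)*(o - 2)*(o - 1)^2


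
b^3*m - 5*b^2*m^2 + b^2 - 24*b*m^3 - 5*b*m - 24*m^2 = (b - 8*m)*(b + 3*m)*(b*m + 1)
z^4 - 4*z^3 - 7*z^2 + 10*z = z*(z - 5)*(z - 1)*(z + 2)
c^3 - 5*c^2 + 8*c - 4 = (c - 2)^2*(c - 1)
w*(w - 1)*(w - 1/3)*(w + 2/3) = w^4 - 2*w^3/3 - 5*w^2/9 + 2*w/9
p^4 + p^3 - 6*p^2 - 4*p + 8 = (p - 2)*(p - 1)*(p + 2)^2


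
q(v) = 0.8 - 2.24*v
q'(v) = -2.24000000000000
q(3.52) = -7.08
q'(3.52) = -2.24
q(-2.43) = 6.24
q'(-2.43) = -2.24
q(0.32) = 0.08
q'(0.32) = -2.24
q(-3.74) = 9.18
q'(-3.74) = -2.24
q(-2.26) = 5.86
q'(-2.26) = -2.24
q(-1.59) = 4.36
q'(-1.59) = -2.24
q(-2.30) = 5.95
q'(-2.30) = -2.24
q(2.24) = -4.22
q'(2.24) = -2.24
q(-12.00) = 27.68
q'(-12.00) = -2.24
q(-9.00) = 20.96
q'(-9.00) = -2.24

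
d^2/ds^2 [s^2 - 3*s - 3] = 2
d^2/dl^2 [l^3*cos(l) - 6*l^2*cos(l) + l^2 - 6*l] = -l^3*cos(l) + 6*sqrt(2)*l^2*cos(l + pi/4) + 24*l*sin(l) + 6*l*cos(l) - 12*cos(l) + 2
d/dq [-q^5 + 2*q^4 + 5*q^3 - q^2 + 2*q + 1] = -5*q^4 + 8*q^3 + 15*q^2 - 2*q + 2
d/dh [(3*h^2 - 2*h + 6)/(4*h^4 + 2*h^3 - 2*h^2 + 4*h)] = (-12*h^5 + 9*h^4 - 44*h^3 - 14*h^2 + 12*h - 12)/(2*h^2*(4*h^6 + 4*h^5 - 3*h^4 + 6*h^3 + 5*h^2 - 4*h + 4))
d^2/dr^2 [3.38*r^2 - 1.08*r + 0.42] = 6.76000000000000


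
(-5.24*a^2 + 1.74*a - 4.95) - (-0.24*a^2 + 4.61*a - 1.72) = -5.0*a^2 - 2.87*a - 3.23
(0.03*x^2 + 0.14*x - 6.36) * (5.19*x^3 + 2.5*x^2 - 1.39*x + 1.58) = 0.1557*x^5 + 0.8016*x^4 - 32.7001*x^3 - 16.0472*x^2 + 9.0616*x - 10.0488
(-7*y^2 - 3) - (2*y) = -7*y^2 - 2*y - 3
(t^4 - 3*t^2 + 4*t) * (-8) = -8*t^4 + 24*t^2 - 32*t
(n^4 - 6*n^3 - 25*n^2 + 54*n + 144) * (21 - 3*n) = -3*n^5 + 39*n^4 - 51*n^3 - 687*n^2 + 702*n + 3024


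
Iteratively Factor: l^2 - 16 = (l + 4)*(l - 4)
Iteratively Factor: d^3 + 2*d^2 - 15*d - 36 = (d + 3)*(d^2 - d - 12) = (d - 4)*(d + 3)*(d + 3)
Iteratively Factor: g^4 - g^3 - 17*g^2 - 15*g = (g)*(g^3 - g^2 - 17*g - 15) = g*(g + 3)*(g^2 - 4*g - 5) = g*(g + 1)*(g + 3)*(g - 5)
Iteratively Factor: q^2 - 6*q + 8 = (q - 2)*(q - 4)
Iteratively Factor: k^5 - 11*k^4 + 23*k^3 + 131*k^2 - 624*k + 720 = (k - 3)*(k^4 - 8*k^3 - k^2 + 128*k - 240) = (k - 3)^2*(k^3 - 5*k^2 - 16*k + 80) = (k - 3)^2*(k + 4)*(k^2 - 9*k + 20) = (k - 4)*(k - 3)^2*(k + 4)*(k - 5)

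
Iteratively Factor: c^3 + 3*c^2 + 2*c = (c + 1)*(c^2 + 2*c) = (c + 1)*(c + 2)*(c)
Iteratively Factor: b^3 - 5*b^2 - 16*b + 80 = (b - 5)*(b^2 - 16) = (b - 5)*(b + 4)*(b - 4)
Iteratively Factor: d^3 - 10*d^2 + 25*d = (d - 5)*(d^2 - 5*d) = d*(d - 5)*(d - 5)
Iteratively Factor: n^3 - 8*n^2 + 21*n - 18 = (n - 3)*(n^2 - 5*n + 6) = (n - 3)^2*(n - 2)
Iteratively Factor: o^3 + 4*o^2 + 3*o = (o + 1)*(o^2 + 3*o) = o*(o + 1)*(o + 3)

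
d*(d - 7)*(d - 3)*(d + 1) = d^4 - 9*d^3 + 11*d^2 + 21*d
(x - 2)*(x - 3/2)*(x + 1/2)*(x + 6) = x^4 + 3*x^3 - 67*x^2/4 + 9*x + 9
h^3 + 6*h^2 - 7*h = h*(h - 1)*(h + 7)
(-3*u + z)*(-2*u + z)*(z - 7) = 6*u^2*z - 42*u^2 - 5*u*z^2 + 35*u*z + z^3 - 7*z^2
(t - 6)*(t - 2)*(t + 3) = t^3 - 5*t^2 - 12*t + 36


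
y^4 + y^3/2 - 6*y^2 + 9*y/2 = y*(y - 3/2)*(y - 1)*(y + 3)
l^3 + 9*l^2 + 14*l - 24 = (l - 1)*(l + 4)*(l + 6)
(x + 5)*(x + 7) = x^2 + 12*x + 35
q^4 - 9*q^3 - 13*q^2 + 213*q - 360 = (q - 8)*(q - 3)^2*(q + 5)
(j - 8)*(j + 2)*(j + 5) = j^3 - j^2 - 46*j - 80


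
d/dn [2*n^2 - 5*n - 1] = 4*n - 5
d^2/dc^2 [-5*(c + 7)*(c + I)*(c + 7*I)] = -30*c - 70 - 80*I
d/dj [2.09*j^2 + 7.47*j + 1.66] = 4.18*j + 7.47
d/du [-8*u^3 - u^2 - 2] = 2*u*(-12*u - 1)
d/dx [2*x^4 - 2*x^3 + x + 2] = 8*x^3 - 6*x^2 + 1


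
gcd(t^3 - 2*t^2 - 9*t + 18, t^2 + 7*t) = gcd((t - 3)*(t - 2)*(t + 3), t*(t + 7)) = 1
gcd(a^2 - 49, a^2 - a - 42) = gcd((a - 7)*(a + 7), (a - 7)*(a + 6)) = a - 7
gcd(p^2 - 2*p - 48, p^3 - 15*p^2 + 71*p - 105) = 1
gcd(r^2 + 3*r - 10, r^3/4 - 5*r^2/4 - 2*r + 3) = 1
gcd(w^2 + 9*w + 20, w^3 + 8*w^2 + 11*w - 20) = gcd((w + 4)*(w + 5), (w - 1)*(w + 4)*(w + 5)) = w^2 + 9*w + 20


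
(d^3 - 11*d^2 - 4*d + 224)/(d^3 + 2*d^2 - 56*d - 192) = (d - 7)/(d + 6)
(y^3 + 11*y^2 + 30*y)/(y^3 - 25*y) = (y + 6)/(y - 5)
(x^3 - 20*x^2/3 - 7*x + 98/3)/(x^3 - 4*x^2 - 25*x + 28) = (3*x^2 + x - 14)/(3*(x^2 + 3*x - 4))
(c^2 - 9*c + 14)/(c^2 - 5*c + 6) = (c - 7)/(c - 3)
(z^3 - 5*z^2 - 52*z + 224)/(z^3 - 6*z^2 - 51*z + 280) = (z - 4)/(z - 5)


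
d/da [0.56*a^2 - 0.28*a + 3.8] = 1.12*a - 0.28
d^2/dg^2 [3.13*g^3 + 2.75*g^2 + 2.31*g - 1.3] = 18.78*g + 5.5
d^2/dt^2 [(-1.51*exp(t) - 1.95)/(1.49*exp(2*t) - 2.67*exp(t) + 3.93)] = (-3.352351*exp(4*t) - 23.324013*exp(3*t) + 76.325697*exp(2*t) + 15.928524*exp(t) - 43.783344)*exp(t)/(3.307949*exp(6*t) - 17.783001*exp(5*t) + 58.041162*exp(4*t) - 112.842477*exp(3*t) + 153.088434*exp(2*t) - 123.713649*exp(t) + 60.698457)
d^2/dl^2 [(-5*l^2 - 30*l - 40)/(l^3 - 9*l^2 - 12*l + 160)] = 10*(-l^3 - 6*l^2 + 198*l - 778)/(l^6 - 39*l^5 + 627*l^4 - 5317*l^3 + 25080*l^2 - 62400*l + 64000)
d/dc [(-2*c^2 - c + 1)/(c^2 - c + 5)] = (3*c^2 - 22*c - 4)/(c^4 - 2*c^3 + 11*c^2 - 10*c + 25)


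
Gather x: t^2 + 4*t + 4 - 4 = t^2 + 4*t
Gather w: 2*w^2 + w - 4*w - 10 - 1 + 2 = 2*w^2 - 3*w - 9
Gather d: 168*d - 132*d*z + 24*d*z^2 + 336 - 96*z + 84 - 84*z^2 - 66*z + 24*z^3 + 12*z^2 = d*(24*z^2 - 132*z + 168) + 24*z^3 - 72*z^2 - 162*z + 420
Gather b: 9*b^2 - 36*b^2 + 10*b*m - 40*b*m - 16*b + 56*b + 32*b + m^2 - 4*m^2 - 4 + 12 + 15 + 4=-27*b^2 + b*(72 - 30*m) - 3*m^2 + 27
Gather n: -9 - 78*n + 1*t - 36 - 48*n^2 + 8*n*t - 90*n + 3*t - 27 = -48*n^2 + n*(8*t - 168) + 4*t - 72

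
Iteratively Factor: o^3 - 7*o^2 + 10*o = (o - 2)*(o^2 - 5*o) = (o - 5)*(o - 2)*(o)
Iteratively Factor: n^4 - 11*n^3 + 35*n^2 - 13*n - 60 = (n - 4)*(n^3 - 7*n^2 + 7*n + 15) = (n - 5)*(n - 4)*(n^2 - 2*n - 3) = (n - 5)*(n - 4)*(n - 3)*(n + 1)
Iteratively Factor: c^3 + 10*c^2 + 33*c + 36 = (c + 4)*(c^2 + 6*c + 9) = (c + 3)*(c + 4)*(c + 3)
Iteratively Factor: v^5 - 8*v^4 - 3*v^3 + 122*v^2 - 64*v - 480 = (v + 2)*(v^4 - 10*v^3 + 17*v^2 + 88*v - 240) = (v + 2)*(v + 3)*(v^3 - 13*v^2 + 56*v - 80) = (v - 4)*(v + 2)*(v + 3)*(v^2 - 9*v + 20) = (v - 4)^2*(v + 2)*(v + 3)*(v - 5)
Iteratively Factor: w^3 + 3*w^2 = (w)*(w^2 + 3*w) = w^2*(w + 3)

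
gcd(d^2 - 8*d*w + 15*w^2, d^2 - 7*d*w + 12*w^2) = -d + 3*w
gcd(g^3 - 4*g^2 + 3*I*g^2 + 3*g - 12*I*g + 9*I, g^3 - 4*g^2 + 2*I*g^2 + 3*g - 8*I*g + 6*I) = g^2 - 4*g + 3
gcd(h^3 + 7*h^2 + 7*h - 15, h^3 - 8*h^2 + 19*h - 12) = h - 1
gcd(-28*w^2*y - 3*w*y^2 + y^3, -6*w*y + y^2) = y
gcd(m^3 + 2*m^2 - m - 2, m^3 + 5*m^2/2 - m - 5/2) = m^2 - 1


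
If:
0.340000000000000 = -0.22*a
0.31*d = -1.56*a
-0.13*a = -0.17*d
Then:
No Solution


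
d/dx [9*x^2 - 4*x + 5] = 18*x - 4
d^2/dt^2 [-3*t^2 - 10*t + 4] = -6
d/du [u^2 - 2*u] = 2*u - 2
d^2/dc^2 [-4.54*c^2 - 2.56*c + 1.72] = -9.08000000000000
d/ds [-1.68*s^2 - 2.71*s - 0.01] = -3.36*s - 2.71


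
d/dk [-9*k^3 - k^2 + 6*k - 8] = -27*k^2 - 2*k + 6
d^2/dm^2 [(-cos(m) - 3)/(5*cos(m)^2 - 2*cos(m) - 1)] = 10*(-45*(1 - cos(2*m))^2*cos(m) - 62*(1 - cos(2*m))^2 - 40*cos(m) - 96*cos(2*m) - 18*cos(3*m) + 10*cos(5*m) + 192)/(4*cos(m) - 5*cos(2*m) - 3)^3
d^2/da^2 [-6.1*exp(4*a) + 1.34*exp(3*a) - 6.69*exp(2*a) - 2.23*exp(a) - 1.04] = (-97.6*exp(3*a) + 12.06*exp(2*a) - 26.76*exp(a) - 2.23)*exp(a)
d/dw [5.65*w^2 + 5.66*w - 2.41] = 11.3*w + 5.66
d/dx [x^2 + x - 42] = 2*x + 1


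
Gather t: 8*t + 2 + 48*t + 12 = 56*t + 14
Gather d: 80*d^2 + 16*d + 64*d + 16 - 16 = 80*d^2 + 80*d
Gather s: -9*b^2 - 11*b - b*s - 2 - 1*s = -9*b^2 - 11*b + s*(-b - 1) - 2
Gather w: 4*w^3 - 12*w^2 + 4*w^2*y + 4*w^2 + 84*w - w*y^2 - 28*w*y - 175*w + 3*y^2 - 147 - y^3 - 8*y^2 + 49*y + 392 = 4*w^3 + w^2*(4*y - 8) + w*(-y^2 - 28*y - 91) - y^3 - 5*y^2 + 49*y + 245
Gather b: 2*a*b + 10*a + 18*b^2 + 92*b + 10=10*a + 18*b^2 + b*(2*a + 92) + 10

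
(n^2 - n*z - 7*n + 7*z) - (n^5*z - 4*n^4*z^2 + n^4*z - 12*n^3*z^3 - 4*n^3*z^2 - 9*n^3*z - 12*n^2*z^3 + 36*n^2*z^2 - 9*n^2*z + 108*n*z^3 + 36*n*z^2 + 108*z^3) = -n^5*z + 4*n^4*z^2 - n^4*z + 12*n^3*z^3 + 4*n^3*z^2 + 9*n^3*z + 12*n^2*z^3 - 36*n^2*z^2 + 9*n^2*z + n^2 - 108*n*z^3 - 36*n*z^2 - n*z - 7*n - 108*z^3 + 7*z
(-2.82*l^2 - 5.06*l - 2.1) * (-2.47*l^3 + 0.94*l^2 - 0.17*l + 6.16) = 6.9654*l^5 + 9.8474*l^4 + 0.910000000000001*l^3 - 18.485*l^2 - 30.8126*l - 12.936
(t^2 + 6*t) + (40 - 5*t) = t^2 + t + 40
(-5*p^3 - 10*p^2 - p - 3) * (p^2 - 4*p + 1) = -5*p^5 + 10*p^4 + 34*p^3 - 9*p^2 + 11*p - 3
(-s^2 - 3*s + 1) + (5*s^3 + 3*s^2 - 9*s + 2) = 5*s^3 + 2*s^2 - 12*s + 3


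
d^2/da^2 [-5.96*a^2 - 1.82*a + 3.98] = -11.9200000000000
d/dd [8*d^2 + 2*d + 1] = 16*d + 2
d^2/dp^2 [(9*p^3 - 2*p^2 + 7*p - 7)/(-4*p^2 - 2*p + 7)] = 2*(-416*p^3 + 882*p^2 - 1743*p + 224)/(64*p^6 + 96*p^5 - 288*p^4 - 328*p^3 + 504*p^2 + 294*p - 343)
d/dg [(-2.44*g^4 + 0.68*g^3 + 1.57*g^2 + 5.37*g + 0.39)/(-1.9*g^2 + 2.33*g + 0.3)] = (9.272*g^5 - 18.3476*g^4 + 0.2408*g^3 + 14.4731*g^2 + 2.424*g + 0.7023)/(3.61*g^4 - 8.854*g^3 + 4.2889*g^2 + 1.398*g + 0.09)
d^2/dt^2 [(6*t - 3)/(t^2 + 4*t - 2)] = 6*(4*(t + 2)^2*(2*t - 1) - (6*t + 7)*(t^2 + 4*t - 2))/(t^2 + 4*t - 2)^3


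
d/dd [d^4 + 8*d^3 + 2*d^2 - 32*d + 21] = 4*d^3 + 24*d^2 + 4*d - 32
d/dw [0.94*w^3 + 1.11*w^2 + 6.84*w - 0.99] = 2.82*w^2 + 2.22*w + 6.84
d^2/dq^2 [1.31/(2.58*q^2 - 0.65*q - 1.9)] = (17.439768*q^2 - 4.39374*q - 1.31*(5.16*q - 0.65)*(10.32*q - 1.3) - 12.84324)/(-2.58*q^2 + 0.65*q + 1.9)^3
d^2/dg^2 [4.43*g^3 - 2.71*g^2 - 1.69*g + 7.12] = 26.58*g - 5.42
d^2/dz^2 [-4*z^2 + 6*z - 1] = -8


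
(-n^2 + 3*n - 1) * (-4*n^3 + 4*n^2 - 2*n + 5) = 4*n^5 - 16*n^4 + 18*n^3 - 15*n^2 + 17*n - 5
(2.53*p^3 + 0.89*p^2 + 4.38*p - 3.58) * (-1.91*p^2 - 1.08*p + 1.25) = -4.8323*p^5 - 4.4323*p^4 - 6.1645*p^3 + 3.2199*p^2 + 9.3414*p - 4.475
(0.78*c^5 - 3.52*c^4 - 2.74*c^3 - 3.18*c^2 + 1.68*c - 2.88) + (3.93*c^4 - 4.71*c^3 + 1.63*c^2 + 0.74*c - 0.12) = 0.78*c^5 + 0.41*c^4 - 7.45*c^3 - 1.55*c^2 + 2.42*c - 3.0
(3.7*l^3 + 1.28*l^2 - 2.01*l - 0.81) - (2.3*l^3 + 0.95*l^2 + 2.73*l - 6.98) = 1.4*l^3 + 0.33*l^2 - 4.74*l + 6.17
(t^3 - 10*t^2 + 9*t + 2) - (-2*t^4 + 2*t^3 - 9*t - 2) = 2*t^4 - t^3 - 10*t^2 + 18*t + 4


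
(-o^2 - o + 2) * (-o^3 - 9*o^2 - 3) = o^5 + 10*o^4 + 7*o^3 - 15*o^2 + 3*o - 6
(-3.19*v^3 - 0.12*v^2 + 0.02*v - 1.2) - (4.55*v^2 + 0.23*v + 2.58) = -3.19*v^3 - 4.67*v^2 - 0.21*v - 3.78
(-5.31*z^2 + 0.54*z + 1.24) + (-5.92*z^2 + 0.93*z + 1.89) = -11.23*z^2 + 1.47*z + 3.13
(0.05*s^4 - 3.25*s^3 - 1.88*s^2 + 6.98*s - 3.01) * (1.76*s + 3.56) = 0.088*s^5 - 5.542*s^4 - 14.8788*s^3 + 5.592*s^2 + 19.5512*s - 10.7156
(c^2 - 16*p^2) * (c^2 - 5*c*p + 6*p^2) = c^4 - 5*c^3*p - 10*c^2*p^2 + 80*c*p^3 - 96*p^4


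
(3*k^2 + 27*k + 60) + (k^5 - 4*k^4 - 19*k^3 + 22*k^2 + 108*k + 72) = k^5 - 4*k^4 - 19*k^3 + 25*k^2 + 135*k + 132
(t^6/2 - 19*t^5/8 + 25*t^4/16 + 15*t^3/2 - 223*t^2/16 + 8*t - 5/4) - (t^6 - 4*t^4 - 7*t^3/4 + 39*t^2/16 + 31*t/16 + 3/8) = -t^6/2 - 19*t^5/8 + 89*t^4/16 + 37*t^3/4 - 131*t^2/8 + 97*t/16 - 13/8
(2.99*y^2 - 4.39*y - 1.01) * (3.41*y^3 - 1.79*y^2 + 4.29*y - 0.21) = 10.1959*y^5 - 20.322*y^4 + 17.2411*y^3 - 17.6531*y^2 - 3.411*y + 0.2121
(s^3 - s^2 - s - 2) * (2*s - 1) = 2*s^4 - 3*s^3 - s^2 - 3*s + 2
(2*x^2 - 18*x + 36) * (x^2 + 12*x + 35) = 2*x^4 + 6*x^3 - 110*x^2 - 198*x + 1260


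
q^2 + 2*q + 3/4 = (q + 1/2)*(q + 3/2)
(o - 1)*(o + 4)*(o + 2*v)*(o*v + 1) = o^4*v + 2*o^3*v^2 + 3*o^3*v + o^3 + 6*o^2*v^2 - 2*o^2*v + 3*o^2 - 8*o*v^2 + 6*o*v - 4*o - 8*v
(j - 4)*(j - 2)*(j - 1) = j^3 - 7*j^2 + 14*j - 8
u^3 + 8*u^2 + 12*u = u*(u + 2)*(u + 6)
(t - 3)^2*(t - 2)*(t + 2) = t^4 - 6*t^3 + 5*t^2 + 24*t - 36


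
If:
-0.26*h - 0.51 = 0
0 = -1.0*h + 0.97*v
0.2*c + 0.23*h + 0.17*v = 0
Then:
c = 3.97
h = -1.96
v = -2.02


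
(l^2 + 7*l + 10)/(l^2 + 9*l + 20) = (l + 2)/(l + 4)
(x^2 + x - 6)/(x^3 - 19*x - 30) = (x - 2)/(x^2 - 3*x - 10)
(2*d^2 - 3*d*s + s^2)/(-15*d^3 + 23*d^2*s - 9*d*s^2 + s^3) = (-2*d + s)/(15*d^2 - 8*d*s + s^2)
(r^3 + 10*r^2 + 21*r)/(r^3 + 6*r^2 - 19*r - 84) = r/(r - 4)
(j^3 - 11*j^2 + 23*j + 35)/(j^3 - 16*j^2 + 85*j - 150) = (j^2 - 6*j - 7)/(j^2 - 11*j + 30)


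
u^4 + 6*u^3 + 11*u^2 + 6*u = u*(u + 1)*(u + 2)*(u + 3)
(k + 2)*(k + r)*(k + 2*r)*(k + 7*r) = k^4 + 10*k^3*r + 2*k^3 + 23*k^2*r^2 + 20*k^2*r + 14*k*r^3 + 46*k*r^2 + 28*r^3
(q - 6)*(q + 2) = q^2 - 4*q - 12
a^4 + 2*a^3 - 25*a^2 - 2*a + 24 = (a - 4)*(a - 1)*(a + 1)*(a + 6)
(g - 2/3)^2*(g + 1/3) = g^3 - g^2 + 4/27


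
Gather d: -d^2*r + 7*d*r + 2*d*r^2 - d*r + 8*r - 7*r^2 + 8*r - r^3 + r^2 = -d^2*r + d*(2*r^2 + 6*r) - r^3 - 6*r^2 + 16*r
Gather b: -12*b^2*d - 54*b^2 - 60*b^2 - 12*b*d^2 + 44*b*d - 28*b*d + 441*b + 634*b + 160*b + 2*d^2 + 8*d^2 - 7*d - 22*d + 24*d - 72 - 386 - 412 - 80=b^2*(-12*d - 114) + b*(-12*d^2 + 16*d + 1235) + 10*d^2 - 5*d - 950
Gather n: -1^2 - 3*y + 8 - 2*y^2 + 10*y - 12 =-2*y^2 + 7*y - 5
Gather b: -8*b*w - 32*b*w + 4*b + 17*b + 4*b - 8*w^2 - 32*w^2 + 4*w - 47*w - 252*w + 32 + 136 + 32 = b*(25 - 40*w) - 40*w^2 - 295*w + 200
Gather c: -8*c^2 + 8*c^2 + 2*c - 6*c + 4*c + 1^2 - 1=0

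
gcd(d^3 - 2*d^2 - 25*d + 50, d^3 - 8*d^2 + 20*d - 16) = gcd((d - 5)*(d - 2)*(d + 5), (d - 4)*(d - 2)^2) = d - 2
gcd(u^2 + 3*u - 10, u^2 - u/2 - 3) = u - 2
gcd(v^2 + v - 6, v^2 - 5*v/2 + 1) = v - 2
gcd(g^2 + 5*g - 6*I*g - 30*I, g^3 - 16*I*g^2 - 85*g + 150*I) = g - 6*I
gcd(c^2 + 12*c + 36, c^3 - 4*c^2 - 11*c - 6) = 1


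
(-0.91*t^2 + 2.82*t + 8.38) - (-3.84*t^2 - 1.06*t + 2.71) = 2.93*t^2 + 3.88*t + 5.67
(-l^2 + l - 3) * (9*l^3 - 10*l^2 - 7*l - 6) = -9*l^5 + 19*l^4 - 30*l^3 + 29*l^2 + 15*l + 18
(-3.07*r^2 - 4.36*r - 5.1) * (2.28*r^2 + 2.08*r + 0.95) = -6.9996*r^4 - 16.3264*r^3 - 23.6133*r^2 - 14.75*r - 4.845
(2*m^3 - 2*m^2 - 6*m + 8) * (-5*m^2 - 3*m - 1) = -10*m^5 + 4*m^4 + 34*m^3 - 20*m^2 - 18*m - 8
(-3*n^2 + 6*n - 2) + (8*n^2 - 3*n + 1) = 5*n^2 + 3*n - 1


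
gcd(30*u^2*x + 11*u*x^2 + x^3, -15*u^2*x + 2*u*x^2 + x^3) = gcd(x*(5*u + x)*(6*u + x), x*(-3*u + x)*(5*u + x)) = 5*u*x + x^2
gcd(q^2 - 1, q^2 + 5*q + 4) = q + 1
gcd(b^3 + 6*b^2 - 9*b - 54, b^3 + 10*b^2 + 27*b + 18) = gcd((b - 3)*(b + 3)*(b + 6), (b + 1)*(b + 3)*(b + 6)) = b^2 + 9*b + 18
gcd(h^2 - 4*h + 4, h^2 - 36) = 1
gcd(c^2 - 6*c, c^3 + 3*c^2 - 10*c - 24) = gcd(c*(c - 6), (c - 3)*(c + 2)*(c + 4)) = 1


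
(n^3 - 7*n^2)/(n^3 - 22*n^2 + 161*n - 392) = n^2/(n^2 - 15*n + 56)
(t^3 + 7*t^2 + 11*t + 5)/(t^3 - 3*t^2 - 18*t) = (t^3 + 7*t^2 + 11*t + 5)/(t*(t^2 - 3*t - 18))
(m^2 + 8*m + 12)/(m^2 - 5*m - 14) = (m + 6)/(m - 7)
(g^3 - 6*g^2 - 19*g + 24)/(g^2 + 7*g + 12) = (g^2 - 9*g + 8)/(g + 4)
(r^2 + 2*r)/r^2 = (r + 2)/r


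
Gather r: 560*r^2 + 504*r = 560*r^2 + 504*r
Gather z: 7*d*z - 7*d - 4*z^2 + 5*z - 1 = -7*d - 4*z^2 + z*(7*d + 5) - 1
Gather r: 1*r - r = 0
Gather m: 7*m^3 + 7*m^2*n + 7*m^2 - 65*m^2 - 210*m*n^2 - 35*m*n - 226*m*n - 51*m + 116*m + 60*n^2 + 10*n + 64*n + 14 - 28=7*m^3 + m^2*(7*n - 58) + m*(-210*n^2 - 261*n + 65) + 60*n^2 + 74*n - 14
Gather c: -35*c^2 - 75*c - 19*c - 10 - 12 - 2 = -35*c^2 - 94*c - 24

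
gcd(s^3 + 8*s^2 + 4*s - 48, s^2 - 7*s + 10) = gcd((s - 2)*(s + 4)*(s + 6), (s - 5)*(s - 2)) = s - 2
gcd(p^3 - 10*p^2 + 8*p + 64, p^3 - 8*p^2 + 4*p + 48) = p^2 - 2*p - 8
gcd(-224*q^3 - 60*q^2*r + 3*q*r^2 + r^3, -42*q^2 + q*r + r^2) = 7*q + r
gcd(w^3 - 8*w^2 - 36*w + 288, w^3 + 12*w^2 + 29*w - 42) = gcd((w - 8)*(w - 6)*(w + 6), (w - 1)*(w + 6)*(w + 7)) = w + 6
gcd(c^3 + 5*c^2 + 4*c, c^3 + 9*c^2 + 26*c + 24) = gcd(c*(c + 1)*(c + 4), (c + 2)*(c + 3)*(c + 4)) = c + 4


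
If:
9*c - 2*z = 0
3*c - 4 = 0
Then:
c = 4/3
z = 6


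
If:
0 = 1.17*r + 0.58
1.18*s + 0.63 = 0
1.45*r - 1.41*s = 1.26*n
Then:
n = 0.03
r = -0.50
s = -0.53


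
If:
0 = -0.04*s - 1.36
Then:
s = -34.00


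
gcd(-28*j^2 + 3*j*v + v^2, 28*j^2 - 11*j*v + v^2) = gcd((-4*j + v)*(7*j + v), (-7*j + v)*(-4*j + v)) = -4*j + v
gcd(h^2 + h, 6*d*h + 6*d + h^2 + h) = h + 1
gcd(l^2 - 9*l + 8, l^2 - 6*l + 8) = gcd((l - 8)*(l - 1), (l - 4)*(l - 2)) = 1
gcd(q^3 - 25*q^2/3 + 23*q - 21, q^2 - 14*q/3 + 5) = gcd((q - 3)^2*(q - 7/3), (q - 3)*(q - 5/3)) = q - 3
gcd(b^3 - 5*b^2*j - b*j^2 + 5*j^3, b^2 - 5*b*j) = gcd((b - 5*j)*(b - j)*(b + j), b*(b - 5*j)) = b - 5*j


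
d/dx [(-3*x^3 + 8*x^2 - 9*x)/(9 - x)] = (6*x^3 - 89*x^2 + 144*x - 81)/(x^2 - 18*x + 81)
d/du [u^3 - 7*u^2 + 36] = u*(3*u - 14)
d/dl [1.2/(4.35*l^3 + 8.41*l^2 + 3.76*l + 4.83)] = (-15.66*l^2 - 20.184*l - 4.512)/(4.35*l^3 + 8.41*l^2 + 3.76*l + 4.83)^2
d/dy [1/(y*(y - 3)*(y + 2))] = (-y*(y - 3) - y*(y + 2) - (y - 3)*(y + 2))/(y^2*(y - 3)^2*(y + 2)^2)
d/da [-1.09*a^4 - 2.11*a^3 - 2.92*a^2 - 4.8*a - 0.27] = -4.36*a^3 - 6.33*a^2 - 5.84*a - 4.8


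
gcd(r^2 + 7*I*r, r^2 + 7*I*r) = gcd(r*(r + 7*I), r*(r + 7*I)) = r^2 + 7*I*r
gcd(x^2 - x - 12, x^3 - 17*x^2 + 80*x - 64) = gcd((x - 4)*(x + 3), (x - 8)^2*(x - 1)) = 1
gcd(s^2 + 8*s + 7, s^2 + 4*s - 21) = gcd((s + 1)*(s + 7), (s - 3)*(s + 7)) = s + 7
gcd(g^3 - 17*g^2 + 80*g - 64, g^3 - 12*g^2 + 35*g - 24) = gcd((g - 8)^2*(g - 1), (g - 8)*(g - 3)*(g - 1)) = g^2 - 9*g + 8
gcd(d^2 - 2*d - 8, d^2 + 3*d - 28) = d - 4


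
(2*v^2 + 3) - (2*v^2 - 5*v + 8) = 5*v - 5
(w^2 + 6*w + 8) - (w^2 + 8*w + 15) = -2*w - 7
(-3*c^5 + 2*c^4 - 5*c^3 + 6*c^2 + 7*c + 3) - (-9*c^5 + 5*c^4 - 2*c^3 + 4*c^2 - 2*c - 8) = 6*c^5 - 3*c^4 - 3*c^3 + 2*c^2 + 9*c + 11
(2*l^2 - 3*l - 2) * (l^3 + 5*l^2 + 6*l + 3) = 2*l^5 + 7*l^4 - 5*l^3 - 22*l^2 - 21*l - 6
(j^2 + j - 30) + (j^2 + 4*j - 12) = 2*j^2 + 5*j - 42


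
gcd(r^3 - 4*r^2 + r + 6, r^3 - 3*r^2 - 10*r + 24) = r - 2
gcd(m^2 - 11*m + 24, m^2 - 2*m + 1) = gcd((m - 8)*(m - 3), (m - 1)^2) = 1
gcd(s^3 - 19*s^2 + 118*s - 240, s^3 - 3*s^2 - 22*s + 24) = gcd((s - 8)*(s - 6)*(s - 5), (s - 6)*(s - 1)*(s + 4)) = s - 6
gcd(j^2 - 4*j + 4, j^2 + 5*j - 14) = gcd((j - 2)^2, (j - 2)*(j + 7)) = j - 2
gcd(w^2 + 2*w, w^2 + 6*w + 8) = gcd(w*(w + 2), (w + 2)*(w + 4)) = w + 2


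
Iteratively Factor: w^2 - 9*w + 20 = (w - 4)*(w - 5)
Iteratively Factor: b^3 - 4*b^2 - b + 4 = (b + 1)*(b^2 - 5*b + 4) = (b - 1)*(b + 1)*(b - 4)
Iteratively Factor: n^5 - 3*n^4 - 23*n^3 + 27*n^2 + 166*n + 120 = (n - 5)*(n^4 + 2*n^3 - 13*n^2 - 38*n - 24) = (n - 5)*(n - 4)*(n^3 + 6*n^2 + 11*n + 6) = (n - 5)*(n - 4)*(n + 2)*(n^2 + 4*n + 3) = (n - 5)*(n - 4)*(n + 1)*(n + 2)*(n + 3)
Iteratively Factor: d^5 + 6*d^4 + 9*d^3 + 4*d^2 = (d + 1)*(d^4 + 5*d^3 + 4*d^2) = d*(d + 1)*(d^3 + 5*d^2 + 4*d) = d^2*(d + 1)*(d^2 + 5*d + 4) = d^2*(d + 1)*(d + 4)*(d + 1)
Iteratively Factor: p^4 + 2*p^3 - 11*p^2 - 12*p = (p)*(p^3 + 2*p^2 - 11*p - 12) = p*(p - 3)*(p^2 + 5*p + 4) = p*(p - 3)*(p + 4)*(p + 1)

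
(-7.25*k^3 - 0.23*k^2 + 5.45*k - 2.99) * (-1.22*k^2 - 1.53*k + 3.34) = 8.845*k^5 + 11.3731*k^4 - 30.5121*k^3 - 5.4589*k^2 + 22.7777*k - 9.9866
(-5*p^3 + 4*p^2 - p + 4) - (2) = -5*p^3 + 4*p^2 - p + 2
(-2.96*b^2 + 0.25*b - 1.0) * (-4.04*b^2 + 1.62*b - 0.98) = 11.9584*b^4 - 5.8052*b^3 + 7.3458*b^2 - 1.865*b + 0.98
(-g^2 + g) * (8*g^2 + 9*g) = -8*g^4 - g^3 + 9*g^2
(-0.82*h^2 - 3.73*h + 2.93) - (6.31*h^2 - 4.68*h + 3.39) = -7.13*h^2 + 0.95*h - 0.46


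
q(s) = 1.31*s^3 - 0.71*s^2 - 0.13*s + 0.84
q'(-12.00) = 582.83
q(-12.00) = -2363.52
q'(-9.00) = 330.98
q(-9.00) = -1010.49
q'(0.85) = 1.50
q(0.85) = 1.02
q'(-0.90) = 4.33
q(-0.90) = -0.57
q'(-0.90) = 4.33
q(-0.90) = -0.57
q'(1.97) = 12.32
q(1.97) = 7.84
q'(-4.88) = 100.39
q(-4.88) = -167.67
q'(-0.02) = -0.10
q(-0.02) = 0.84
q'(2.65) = 23.71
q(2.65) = 19.89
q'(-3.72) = 59.54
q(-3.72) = -75.94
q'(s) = 3.93*s^2 - 1.42*s - 0.13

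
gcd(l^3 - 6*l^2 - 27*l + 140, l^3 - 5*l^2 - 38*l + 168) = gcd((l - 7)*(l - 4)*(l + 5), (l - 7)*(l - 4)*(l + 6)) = l^2 - 11*l + 28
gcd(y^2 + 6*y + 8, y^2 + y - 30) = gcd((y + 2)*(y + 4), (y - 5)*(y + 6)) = 1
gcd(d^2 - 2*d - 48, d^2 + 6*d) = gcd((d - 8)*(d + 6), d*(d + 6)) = d + 6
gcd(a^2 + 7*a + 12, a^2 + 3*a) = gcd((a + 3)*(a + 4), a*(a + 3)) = a + 3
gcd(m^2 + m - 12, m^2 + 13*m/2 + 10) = m + 4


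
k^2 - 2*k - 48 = (k - 8)*(k + 6)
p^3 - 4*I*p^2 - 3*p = p*(p - 3*I)*(p - I)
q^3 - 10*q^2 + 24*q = q*(q - 6)*(q - 4)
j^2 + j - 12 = (j - 3)*(j + 4)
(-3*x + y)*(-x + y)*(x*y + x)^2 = 3*x^4*y^2 + 6*x^4*y + 3*x^4 - 4*x^3*y^3 - 8*x^3*y^2 - 4*x^3*y + x^2*y^4 + 2*x^2*y^3 + x^2*y^2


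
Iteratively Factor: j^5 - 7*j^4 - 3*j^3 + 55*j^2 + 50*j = (j)*(j^4 - 7*j^3 - 3*j^2 + 55*j + 50) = j*(j + 1)*(j^3 - 8*j^2 + 5*j + 50) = j*(j + 1)*(j + 2)*(j^2 - 10*j + 25) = j*(j - 5)*(j + 1)*(j + 2)*(j - 5)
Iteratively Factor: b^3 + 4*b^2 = (b)*(b^2 + 4*b) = b*(b + 4)*(b)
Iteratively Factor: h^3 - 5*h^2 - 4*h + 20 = (h - 2)*(h^2 - 3*h - 10) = (h - 5)*(h - 2)*(h + 2)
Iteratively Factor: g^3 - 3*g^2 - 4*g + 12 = (g - 2)*(g^2 - g - 6) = (g - 2)*(g + 2)*(g - 3)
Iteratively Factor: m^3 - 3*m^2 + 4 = (m - 2)*(m^2 - m - 2) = (m - 2)^2*(m + 1)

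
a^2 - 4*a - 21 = (a - 7)*(a + 3)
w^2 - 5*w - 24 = (w - 8)*(w + 3)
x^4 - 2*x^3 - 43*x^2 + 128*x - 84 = (x - 6)*(x - 2)*(x - 1)*(x + 7)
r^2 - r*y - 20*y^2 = (r - 5*y)*(r + 4*y)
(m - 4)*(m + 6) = m^2 + 2*m - 24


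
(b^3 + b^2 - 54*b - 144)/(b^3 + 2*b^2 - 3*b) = (b^2 - 2*b - 48)/(b*(b - 1))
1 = 1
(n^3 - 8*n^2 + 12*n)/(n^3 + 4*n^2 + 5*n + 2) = n*(n^2 - 8*n + 12)/(n^3 + 4*n^2 + 5*n + 2)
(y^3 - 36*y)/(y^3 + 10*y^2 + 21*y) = (y^2 - 36)/(y^2 + 10*y + 21)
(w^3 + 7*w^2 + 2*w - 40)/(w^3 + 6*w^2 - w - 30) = (w + 4)/(w + 3)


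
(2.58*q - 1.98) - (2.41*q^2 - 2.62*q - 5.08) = -2.41*q^2 + 5.2*q + 3.1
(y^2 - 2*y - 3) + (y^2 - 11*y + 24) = 2*y^2 - 13*y + 21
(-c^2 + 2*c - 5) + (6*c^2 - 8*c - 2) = 5*c^2 - 6*c - 7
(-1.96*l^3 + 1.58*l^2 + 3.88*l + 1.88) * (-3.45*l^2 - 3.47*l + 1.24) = 6.762*l^5 + 1.3502*l^4 - 21.299*l^3 - 17.9904*l^2 - 1.7124*l + 2.3312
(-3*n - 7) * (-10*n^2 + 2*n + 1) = 30*n^3 + 64*n^2 - 17*n - 7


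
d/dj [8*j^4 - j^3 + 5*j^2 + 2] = j*(32*j^2 - 3*j + 10)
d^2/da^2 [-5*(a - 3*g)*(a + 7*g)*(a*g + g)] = 10*g*(-3*a - 4*g - 1)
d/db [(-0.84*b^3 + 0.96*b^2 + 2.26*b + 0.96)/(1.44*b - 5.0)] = (-2.4192*b^3 + 13.9824*b^2 - 9.6*b - 12.6824)/(2.0736*b^2 - 14.4*b + 25.0)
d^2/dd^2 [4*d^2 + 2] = 8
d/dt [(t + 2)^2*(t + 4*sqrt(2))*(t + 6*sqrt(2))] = 4*t^3 + 12*t^2 + 30*sqrt(2)*t^2 + 104*t + 80*sqrt(2)*t + 40*sqrt(2) + 192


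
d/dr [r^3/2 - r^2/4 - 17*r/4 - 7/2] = 3*r^2/2 - r/2 - 17/4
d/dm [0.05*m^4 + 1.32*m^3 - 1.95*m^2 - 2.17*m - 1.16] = 0.2*m^3 + 3.96*m^2 - 3.9*m - 2.17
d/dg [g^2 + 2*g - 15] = 2*g + 2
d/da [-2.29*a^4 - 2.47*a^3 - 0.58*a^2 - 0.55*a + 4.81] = -9.16*a^3 - 7.41*a^2 - 1.16*a - 0.55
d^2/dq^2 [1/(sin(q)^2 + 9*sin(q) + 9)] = (-4*sin(q)^4 - 27*sin(q)^3 - 39*sin(q)^2 + 135*sin(q) + 144)/(sin(q)^2 + 9*sin(q) + 9)^3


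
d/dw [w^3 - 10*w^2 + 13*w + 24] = 3*w^2 - 20*w + 13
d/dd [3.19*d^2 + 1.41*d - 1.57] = 6.38*d + 1.41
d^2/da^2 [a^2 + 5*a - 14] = 2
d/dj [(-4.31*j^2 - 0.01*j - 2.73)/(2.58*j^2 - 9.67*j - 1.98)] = (41.7035*j^2 + 31.1544*j - 26.3793)/(6.6564*j^4 - 49.8972*j^3 + 83.2921*j^2 + 38.2932*j + 3.9204)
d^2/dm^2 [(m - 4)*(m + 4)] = 2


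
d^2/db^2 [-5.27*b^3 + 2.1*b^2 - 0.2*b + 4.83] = 4.2 - 31.62*b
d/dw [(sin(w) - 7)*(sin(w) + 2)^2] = 3*(sin(w) - 4)*(sin(w) + 2)*cos(w)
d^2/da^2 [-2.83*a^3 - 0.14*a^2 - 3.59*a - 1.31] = -16.98*a - 0.28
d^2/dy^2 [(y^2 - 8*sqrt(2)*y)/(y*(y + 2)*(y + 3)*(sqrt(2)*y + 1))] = 2*(6*y^5 - 93*sqrt(2)*y^4 + 30*y^4 - 635*sqrt(2)*y^3 - 89*y^3 - 1548*sqrt(2)*y^2 - 720*y^2 - 1650*sqrt(2)*y - 1218*y - 764*sqrt(2) - 510)/(2*sqrt(2)*y^9 + 6*y^8 + 30*sqrt(2)*y^8 + 90*y^7 + 189*sqrt(2)*y^7 + 559*y^6 + 655*sqrt(2)*y^6 + 1845*y^5 + 1395*sqrt(2)*y^5 + 1995*sqrt(2)*y^4 + 3441*y^4 + 2106*sqrt(2)*y^3 + 3545*y^3 + 1854*y^2 + 1620*sqrt(2)*y^2 + 540*y + 648*sqrt(2)*y + 216)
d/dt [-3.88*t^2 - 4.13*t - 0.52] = -7.76*t - 4.13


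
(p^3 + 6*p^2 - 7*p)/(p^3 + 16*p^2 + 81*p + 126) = p*(p - 1)/(p^2 + 9*p + 18)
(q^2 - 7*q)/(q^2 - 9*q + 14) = q/(q - 2)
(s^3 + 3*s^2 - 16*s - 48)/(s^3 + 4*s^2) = (s^2 - s - 12)/s^2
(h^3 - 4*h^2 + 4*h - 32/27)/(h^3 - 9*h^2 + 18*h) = (h^3 - 4*h^2 + 4*h - 32/27)/(h*(h^2 - 9*h + 18))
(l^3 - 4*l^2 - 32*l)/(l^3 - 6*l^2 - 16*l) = (l + 4)/(l + 2)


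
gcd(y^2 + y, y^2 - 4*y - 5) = y + 1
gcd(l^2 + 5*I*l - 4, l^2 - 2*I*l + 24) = l + 4*I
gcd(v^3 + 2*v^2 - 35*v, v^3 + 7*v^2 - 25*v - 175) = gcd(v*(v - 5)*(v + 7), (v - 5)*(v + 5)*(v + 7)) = v^2 + 2*v - 35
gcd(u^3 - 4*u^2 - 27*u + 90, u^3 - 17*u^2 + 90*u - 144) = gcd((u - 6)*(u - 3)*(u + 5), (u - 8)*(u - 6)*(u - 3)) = u^2 - 9*u + 18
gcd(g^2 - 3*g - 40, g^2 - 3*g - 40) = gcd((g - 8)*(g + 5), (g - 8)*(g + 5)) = g^2 - 3*g - 40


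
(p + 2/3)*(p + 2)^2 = p^3 + 14*p^2/3 + 20*p/3 + 8/3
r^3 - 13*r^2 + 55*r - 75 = (r - 5)^2*(r - 3)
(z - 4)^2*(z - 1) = z^3 - 9*z^2 + 24*z - 16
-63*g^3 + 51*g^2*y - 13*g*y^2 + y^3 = (-7*g + y)*(-3*g + y)^2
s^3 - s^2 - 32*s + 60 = (s - 5)*(s - 2)*(s + 6)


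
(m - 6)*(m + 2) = m^2 - 4*m - 12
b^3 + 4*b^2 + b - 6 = (b - 1)*(b + 2)*(b + 3)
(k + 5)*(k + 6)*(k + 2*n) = k^3 + 2*k^2*n + 11*k^2 + 22*k*n + 30*k + 60*n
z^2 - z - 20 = (z - 5)*(z + 4)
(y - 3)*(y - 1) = y^2 - 4*y + 3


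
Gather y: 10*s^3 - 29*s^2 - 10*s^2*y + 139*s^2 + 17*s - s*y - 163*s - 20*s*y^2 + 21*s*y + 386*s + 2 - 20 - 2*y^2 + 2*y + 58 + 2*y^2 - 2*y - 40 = 10*s^3 + 110*s^2 - 20*s*y^2 + 240*s + y*(-10*s^2 + 20*s)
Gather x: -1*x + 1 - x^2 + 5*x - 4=-x^2 + 4*x - 3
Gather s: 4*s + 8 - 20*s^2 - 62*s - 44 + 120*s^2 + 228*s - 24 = 100*s^2 + 170*s - 60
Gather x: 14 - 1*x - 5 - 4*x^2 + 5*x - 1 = -4*x^2 + 4*x + 8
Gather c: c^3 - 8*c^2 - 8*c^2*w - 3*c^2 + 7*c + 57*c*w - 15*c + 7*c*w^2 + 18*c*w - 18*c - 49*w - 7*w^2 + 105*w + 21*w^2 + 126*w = c^3 + c^2*(-8*w - 11) + c*(7*w^2 + 75*w - 26) + 14*w^2 + 182*w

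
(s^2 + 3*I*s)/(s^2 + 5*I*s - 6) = s/(s + 2*I)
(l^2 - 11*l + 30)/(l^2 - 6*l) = (l - 5)/l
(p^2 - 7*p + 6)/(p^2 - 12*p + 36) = (p - 1)/(p - 6)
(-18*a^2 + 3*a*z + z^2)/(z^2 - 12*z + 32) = (-18*a^2 + 3*a*z + z^2)/(z^2 - 12*z + 32)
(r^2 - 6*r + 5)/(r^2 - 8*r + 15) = (r - 1)/(r - 3)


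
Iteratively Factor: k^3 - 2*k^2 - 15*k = (k)*(k^2 - 2*k - 15) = k*(k + 3)*(k - 5)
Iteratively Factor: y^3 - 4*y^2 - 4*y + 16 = (y - 4)*(y^2 - 4) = (y - 4)*(y + 2)*(y - 2)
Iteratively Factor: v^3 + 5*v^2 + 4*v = (v)*(v^2 + 5*v + 4) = v*(v + 4)*(v + 1)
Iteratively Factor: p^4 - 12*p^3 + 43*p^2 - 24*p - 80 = (p - 5)*(p^3 - 7*p^2 + 8*p + 16) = (p - 5)*(p - 4)*(p^2 - 3*p - 4) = (p - 5)*(p - 4)*(p + 1)*(p - 4)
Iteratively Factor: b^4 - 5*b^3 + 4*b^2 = (b - 1)*(b^3 - 4*b^2) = b*(b - 1)*(b^2 - 4*b) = b^2*(b - 1)*(b - 4)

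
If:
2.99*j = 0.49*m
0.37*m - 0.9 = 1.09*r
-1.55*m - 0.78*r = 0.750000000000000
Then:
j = -0.01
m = -0.06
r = -0.85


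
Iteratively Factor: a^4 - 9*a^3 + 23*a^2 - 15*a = (a - 3)*(a^3 - 6*a^2 + 5*a) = a*(a - 3)*(a^2 - 6*a + 5) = a*(a - 3)*(a - 1)*(a - 5)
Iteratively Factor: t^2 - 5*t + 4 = (t - 1)*(t - 4)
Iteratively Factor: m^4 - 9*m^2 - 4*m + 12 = (m + 2)*(m^3 - 2*m^2 - 5*m + 6) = (m - 1)*(m + 2)*(m^2 - m - 6) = (m - 3)*(m - 1)*(m + 2)*(m + 2)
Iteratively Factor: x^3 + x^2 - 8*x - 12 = (x + 2)*(x^2 - x - 6) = (x - 3)*(x + 2)*(x + 2)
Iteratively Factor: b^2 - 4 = (b - 2)*(b + 2)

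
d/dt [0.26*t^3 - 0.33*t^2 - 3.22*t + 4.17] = 0.78*t^2 - 0.66*t - 3.22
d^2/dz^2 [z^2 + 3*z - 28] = 2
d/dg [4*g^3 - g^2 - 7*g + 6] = 12*g^2 - 2*g - 7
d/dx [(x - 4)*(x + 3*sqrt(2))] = 2*x - 4 + 3*sqrt(2)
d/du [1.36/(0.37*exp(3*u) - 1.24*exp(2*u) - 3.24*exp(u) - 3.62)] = (-1.5096*exp(2*u) + 3.3728*exp(u) + 4.4064)*exp(u)/(-0.37*exp(3*u) + 1.24*exp(2*u) + 3.24*exp(u) + 3.62)^2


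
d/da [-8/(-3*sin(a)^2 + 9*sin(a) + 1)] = 24*(3 - 2*sin(a))*cos(a)/(-3*sin(a)^2 + 9*sin(a) + 1)^2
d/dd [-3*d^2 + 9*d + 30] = 9 - 6*d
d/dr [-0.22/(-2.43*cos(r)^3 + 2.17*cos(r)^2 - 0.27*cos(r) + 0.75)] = (1.6038*cos(r)^2 - 0.9548*cos(r) + 0.0594)*sin(r)/(2.43*cos(r)^3 - 2.17*cos(r)^2 + 0.27*cos(r) - 0.75)^2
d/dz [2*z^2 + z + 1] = 4*z + 1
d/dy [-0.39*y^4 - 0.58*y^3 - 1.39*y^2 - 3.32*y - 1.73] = -1.56*y^3 - 1.74*y^2 - 2.78*y - 3.32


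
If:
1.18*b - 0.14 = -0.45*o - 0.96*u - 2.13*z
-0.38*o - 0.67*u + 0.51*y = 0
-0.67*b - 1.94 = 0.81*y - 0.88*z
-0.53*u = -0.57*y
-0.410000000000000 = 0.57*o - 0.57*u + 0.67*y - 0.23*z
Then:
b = -2.24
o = -0.35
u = 0.67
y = 0.63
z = 1.08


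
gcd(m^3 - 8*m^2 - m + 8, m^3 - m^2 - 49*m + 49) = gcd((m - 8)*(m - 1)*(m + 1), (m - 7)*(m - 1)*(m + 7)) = m - 1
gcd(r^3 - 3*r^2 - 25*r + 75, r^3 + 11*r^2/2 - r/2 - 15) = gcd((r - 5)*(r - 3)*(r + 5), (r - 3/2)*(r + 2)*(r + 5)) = r + 5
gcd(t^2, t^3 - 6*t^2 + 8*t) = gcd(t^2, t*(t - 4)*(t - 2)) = t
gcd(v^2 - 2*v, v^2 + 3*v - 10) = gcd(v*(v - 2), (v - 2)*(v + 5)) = v - 2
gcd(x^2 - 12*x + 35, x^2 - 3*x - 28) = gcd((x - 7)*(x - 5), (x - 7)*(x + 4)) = x - 7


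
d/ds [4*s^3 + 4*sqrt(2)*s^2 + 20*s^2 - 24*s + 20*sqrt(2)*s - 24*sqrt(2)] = 12*s^2 + 8*sqrt(2)*s + 40*s - 24 + 20*sqrt(2)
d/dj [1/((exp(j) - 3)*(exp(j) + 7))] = 2*(-exp(j) - 2)*exp(j)/(exp(4*j) + 8*exp(3*j) - 26*exp(2*j) - 168*exp(j) + 441)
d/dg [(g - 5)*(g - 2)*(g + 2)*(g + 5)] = 4*g^3 - 58*g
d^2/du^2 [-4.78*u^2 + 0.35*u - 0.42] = -9.56000000000000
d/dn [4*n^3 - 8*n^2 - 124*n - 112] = 12*n^2 - 16*n - 124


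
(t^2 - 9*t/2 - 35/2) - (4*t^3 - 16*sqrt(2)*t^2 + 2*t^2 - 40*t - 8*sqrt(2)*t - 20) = -4*t^3 - t^2 + 16*sqrt(2)*t^2 + 8*sqrt(2)*t + 71*t/2 + 5/2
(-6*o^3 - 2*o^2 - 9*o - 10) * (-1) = 6*o^3 + 2*o^2 + 9*o + 10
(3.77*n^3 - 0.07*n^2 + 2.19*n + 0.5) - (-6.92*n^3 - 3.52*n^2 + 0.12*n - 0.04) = 10.69*n^3 + 3.45*n^2 + 2.07*n + 0.54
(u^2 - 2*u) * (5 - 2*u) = -2*u^3 + 9*u^2 - 10*u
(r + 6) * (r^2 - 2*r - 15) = r^3 + 4*r^2 - 27*r - 90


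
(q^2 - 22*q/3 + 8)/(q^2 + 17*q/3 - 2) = (3*q^2 - 22*q + 24)/(3*q^2 + 17*q - 6)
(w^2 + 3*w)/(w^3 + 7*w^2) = (w + 3)/(w*(w + 7))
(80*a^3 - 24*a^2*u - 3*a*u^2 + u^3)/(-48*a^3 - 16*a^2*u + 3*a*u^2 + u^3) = (-20*a^2 + a*u + u^2)/(12*a^2 + 7*a*u + u^2)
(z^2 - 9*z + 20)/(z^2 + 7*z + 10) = (z^2 - 9*z + 20)/(z^2 + 7*z + 10)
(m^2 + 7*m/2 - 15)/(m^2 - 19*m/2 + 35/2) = (m + 6)/(m - 7)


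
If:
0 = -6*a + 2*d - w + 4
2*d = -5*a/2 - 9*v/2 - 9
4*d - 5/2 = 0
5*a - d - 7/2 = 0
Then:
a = 33/40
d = 5/8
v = -197/72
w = 3/10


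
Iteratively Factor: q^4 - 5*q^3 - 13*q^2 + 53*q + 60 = (q - 4)*(q^3 - q^2 - 17*q - 15) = (q - 4)*(q + 3)*(q^2 - 4*q - 5) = (q - 5)*(q - 4)*(q + 3)*(q + 1)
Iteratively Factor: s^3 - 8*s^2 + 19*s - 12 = (s - 4)*(s^2 - 4*s + 3) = (s - 4)*(s - 1)*(s - 3)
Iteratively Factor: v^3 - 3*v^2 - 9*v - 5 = (v + 1)*(v^2 - 4*v - 5) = (v - 5)*(v + 1)*(v + 1)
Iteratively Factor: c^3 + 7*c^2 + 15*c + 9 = (c + 1)*(c^2 + 6*c + 9) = (c + 1)*(c + 3)*(c + 3)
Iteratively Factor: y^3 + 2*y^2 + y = (y + 1)*(y^2 + y) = (y + 1)^2*(y)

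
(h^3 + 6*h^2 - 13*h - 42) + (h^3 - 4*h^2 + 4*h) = 2*h^3 + 2*h^2 - 9*h - 42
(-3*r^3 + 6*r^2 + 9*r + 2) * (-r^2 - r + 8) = 3*r^5 - 3*r^4 - 39*r^3 + 37*r^2 + 70*r + 16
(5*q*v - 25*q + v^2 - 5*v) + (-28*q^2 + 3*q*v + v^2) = -28*q^2 + 8*q*v - 25*q + 2*v^2 - 5*v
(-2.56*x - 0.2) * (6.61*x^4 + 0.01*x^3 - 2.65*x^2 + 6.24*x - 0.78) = -16.9216*x^5 - 1.3476*x^4 + 6.782*x^3 - 15.4444*x^2 + 0.7488*x + 0.156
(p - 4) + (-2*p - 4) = -p - 8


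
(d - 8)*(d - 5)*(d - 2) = d^3 - 15*d^2 + 66*d - 80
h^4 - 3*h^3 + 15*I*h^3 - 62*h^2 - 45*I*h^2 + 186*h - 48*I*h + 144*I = (h - 3)*(h + I)*(h + 6*I)*(h + 8*I)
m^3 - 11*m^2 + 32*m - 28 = (m - 7)*(m - 2)^2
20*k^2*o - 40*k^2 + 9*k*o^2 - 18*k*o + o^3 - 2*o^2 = (4*k + o)*(5*k + o)*(o - 2)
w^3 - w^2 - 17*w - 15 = (w - 5)*(w + 1)*(w + 3)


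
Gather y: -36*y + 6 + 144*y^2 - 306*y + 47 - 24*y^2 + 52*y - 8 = 120*y^2 - 290*y + 45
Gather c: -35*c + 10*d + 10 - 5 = -35*c + 10*d + 5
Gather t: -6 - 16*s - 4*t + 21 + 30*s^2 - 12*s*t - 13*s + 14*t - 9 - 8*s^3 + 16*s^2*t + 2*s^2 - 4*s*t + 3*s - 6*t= -8*s^3 + 32*s^2 - 26*s + t*(16*s^2 - 16*s + 4) + 6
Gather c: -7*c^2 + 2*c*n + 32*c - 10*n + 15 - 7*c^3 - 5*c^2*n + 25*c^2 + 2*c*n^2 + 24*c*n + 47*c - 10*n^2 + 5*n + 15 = -7*c^3 + c^2*(18 - 5*n) + c*(2*n^2 + 26*n + 79) - 10*n^2 - 5*n + 30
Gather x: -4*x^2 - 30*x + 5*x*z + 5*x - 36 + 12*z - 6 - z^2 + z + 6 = -4*x^2 + x*(5*z - 25) - z^2 + 13*z - 36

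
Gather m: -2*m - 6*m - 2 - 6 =-8*m - 8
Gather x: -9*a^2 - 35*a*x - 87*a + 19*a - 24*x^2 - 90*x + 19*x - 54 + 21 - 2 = -9*a^2 - 68*a - 24*x^2 + x*(-35*a - 71) - 35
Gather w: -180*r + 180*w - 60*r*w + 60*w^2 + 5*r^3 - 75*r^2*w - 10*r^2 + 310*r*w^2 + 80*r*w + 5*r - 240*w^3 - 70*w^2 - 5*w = 5*r^3 - 10*r^2 - 175*r - 240*w^3 + w^2*(310*r - 10) + w*(-75*r^2 + 20*r + 175)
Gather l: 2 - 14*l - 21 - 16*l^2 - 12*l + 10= -16*l^2 - 26*l - 9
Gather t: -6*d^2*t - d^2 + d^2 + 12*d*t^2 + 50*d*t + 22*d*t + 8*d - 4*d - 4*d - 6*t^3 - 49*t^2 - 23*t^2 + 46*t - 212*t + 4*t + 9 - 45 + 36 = -6*t^3 + t^2*(12*d - 72) + t*(-6*d^2 + 72*d - 162)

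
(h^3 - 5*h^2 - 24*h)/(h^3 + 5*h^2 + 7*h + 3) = h*(h - 8)/(h^2 + 2*h + 1)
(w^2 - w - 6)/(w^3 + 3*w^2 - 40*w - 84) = (w - 3)/(w^2 + w - 42)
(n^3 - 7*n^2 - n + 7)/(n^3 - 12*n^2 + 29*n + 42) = (n - 1)/(n - 6)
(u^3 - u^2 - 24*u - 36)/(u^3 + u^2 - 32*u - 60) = (u + 3)/(u + 5)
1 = 1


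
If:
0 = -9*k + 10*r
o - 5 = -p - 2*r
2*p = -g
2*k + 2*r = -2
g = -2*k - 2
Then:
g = -18/19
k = -10/19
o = 104/19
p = 9/19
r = -9/19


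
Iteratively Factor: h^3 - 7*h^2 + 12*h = (h)*(h^2 - 7*h + 12) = h*(h - 4)*(h - 3)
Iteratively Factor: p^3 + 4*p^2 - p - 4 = (p + 4)*(p^2 - 1) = (p + 1)*(p + 4)*(p - 1)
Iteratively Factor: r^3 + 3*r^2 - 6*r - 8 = (r - 2)*(r^2 + 5*r + 4) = (r - 2)*(r + 4)*(r + 1)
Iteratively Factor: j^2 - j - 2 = (j + 1)*(j - 2)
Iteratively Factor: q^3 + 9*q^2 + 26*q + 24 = (q + 2)*(q^2 + 7*q + 12) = (q + 2)*(q + 3)*(q + 4)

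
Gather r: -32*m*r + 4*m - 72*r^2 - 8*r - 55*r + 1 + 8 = 4*m - 72*r^2 + r*(-32*m - 63) + 9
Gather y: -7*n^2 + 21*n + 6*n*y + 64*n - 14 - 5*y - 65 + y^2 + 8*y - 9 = -7*n^2 + 85*n + y^2 + y*(6*n + 3) - 88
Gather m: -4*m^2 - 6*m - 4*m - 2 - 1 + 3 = -4*m^2 - 10*m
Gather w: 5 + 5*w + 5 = 5*w + 10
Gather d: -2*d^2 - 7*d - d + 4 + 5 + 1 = -2*d^2 - 8*d + 10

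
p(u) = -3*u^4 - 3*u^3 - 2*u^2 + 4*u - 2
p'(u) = -12*u^3 - 9*u^2 - 4*u + 4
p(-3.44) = -337.41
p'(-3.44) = 399.75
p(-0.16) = -2.68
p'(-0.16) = 4.46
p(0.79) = -2.74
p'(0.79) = -10.69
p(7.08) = -8676.59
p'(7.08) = -4734.20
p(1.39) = -19.56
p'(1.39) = -51.18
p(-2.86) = -160.34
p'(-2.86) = 222.55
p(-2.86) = -160.34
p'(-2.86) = 222.55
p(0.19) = -1.34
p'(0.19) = 2.83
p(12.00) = -67634.00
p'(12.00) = -22076.00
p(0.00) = -2.00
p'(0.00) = 4.00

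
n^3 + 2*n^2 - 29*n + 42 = (n - 3)*(n - 2)*(n + 7)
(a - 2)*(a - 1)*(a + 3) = a^3 - 7*a + 6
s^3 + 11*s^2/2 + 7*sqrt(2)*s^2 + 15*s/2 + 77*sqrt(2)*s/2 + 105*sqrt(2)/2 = (s + 5/2)*(s + 3)*(s + 7*sqrt(2))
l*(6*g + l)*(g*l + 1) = 6*g^2*l^2 + g*l^3 + 6*g*l + l^2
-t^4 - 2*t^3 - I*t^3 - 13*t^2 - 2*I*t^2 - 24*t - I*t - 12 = (t - 3*I)*(t + 4*I)*(I*t + I)^2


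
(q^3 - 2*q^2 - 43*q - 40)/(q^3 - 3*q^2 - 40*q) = (q + 1)/q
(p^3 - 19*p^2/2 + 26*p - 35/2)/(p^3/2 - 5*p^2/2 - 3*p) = (-2*p^3 + 19*p^2 - 52*p + 35)/(p*(-p^2 + 5*p + 6))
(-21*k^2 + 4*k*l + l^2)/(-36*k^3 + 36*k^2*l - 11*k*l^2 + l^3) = (7*k + l)/(12*k^2 - 8*k*l + l^2)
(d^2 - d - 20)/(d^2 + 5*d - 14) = (d^2 - d - 20)/(d^2 + 5*d - 14)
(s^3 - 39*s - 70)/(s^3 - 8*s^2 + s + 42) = (s + 5)/(s - 3)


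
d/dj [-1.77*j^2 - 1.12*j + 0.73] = -3.54*j - 1.12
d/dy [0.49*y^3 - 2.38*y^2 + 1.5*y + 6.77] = 1.47*y^2 - 4.76*y + 1.5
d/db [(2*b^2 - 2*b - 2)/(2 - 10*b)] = (-5*b^2 + 2*b - 6)/(25*b^2 - 10*b + 1)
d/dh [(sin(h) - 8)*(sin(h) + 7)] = sin(2*h) - cos(h)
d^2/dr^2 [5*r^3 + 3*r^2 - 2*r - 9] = 30*r + 6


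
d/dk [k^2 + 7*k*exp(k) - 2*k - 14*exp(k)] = 7*k*exp(k) + 2*k - 7*exp(k) - 2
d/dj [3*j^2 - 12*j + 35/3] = 6*j - 12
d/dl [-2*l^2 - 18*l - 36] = -4*l - 18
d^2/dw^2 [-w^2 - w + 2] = -2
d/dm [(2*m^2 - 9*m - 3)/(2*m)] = 1 + 3/(2*m^2)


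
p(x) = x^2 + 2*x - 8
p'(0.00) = 2.00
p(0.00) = -8.00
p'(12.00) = 26.00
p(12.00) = 160.00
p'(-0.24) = 1.52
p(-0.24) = -8.42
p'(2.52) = 7.04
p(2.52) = 3.39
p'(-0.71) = 0.58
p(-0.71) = -8.92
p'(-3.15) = -4.30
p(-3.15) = -4.38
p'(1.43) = 4.86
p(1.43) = -3.10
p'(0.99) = 3.98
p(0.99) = -5.04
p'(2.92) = 7.84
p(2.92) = 6.37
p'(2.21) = 6.42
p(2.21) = 1.30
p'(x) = 2*x + 2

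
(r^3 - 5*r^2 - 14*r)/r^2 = r - 5 - 14/r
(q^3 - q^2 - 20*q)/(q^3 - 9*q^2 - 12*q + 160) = q/(q - 8)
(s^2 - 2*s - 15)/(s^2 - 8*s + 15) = (s + 3)/(s - 3)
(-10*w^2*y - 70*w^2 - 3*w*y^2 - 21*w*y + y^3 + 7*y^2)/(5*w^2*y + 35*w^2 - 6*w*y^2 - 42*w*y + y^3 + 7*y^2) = (2*w + y)/(-w + y)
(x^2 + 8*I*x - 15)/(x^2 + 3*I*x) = (x + 5*I)/x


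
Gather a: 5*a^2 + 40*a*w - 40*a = 5*a^2 + a*(40*w - 40)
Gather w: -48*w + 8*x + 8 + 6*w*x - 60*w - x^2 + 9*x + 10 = w*(6*x - 108) - x^2 + 17*x + 18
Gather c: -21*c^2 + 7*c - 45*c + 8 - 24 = -21*c^2 - 38*c - 16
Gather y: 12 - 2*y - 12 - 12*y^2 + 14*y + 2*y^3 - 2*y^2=2*y^3 - 14*y^2 + 12*y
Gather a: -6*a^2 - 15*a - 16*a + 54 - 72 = -6*a^2 - 31*a - 18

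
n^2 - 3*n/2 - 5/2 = (n - 5/2)*(n + 1)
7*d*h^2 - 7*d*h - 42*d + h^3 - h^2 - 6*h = (7*d + h)*(h - 3)*(h + 2)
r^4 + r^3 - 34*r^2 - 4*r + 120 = (r - 5)*(r - 2)*(r + 2)*(r + 6)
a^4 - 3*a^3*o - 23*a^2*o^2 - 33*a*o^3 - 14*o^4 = (a - 7*o)*(a + o)^2*(a + 2*o)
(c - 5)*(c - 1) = c^2 - 6*c + 5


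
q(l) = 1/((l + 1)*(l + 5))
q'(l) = -1/((l + 1)*(l + 5)^2) - 1/((l + 1)^2*(l + 5))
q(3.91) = 0.02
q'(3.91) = -0.01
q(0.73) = 0.10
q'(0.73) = -0.08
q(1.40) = 0.07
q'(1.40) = -0.04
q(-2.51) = -0.27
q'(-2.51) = -0.07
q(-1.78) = -0.40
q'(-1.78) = -0.39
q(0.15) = 0.17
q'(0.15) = -0.18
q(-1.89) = -0.36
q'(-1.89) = -0.29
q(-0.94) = 4.11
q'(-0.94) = -69.43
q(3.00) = 0.03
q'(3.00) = -0.01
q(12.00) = 0.00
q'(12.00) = 0.00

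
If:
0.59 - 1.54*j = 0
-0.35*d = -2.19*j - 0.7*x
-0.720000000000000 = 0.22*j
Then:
No Solution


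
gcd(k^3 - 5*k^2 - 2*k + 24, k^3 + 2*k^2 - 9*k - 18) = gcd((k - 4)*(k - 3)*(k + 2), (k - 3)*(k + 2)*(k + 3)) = k^2 - k - 6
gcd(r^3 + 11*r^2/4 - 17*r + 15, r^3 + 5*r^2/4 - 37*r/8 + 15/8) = r - 5/4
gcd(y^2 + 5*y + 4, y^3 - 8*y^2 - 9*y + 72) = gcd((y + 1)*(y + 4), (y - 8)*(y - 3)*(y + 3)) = 1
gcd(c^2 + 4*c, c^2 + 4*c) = c^2 + 4*c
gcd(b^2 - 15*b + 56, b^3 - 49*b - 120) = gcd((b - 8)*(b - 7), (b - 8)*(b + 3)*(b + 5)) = b - 8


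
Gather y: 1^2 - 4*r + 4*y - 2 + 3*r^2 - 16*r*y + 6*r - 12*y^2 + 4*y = 3*r^2 + 2*r - 12*y^2 + y*(8 - 16*r) - 1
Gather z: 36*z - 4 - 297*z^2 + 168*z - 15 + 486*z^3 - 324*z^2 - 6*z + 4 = 486*z^3 - 621*z^2 + 198*z - 15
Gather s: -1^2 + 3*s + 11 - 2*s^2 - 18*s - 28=-2*s^2 - 15*s - 18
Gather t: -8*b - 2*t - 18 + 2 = -8*b - 2*t - 16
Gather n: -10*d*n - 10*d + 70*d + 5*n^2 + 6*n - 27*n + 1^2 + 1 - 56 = 60*d + 5*n^2 + n*(-10*d - 21) - 54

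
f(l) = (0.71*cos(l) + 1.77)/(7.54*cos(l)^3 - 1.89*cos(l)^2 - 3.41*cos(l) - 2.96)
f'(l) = (0.71*cos(l) + 1.77)*(22.62*sin(l)*cos(l)^2 - 3.78*sin(l)*cos(l) - 3.41*sin(l))/(7.54*cos(l)^3 - 1.89*cos(l)^2 - 3.41*cos(l) - 2.96)^2 - 0.71*sin(l)/(7.54*cos(l)^3 - 1.89*cos(l)^2 - 3.41*cos(l) - 2.96)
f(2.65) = -0.17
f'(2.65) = 0.27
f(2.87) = -0.13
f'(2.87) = 0.12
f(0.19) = -2.49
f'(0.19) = 7.11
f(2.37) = -0.30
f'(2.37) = 0.64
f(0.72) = -0.68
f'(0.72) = 1.00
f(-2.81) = -0.14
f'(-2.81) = -0.15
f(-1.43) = -0.54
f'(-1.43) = 0.34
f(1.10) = -0.50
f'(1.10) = 0.10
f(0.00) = -3.44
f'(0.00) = 0.00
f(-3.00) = -0.12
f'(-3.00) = -0.06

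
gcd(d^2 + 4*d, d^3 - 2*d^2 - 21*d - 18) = 1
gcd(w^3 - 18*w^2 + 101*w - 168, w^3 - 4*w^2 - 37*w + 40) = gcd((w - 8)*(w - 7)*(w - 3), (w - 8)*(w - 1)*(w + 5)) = w - 8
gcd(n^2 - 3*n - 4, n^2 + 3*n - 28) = n - 4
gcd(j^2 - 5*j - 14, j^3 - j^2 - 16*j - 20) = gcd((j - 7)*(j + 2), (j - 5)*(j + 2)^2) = j + 2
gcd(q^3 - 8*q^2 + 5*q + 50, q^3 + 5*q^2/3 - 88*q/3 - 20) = q - 5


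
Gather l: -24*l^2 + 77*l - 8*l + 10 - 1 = -24*l^2 + 69*l + 9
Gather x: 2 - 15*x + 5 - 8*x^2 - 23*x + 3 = -8*x^2 - 38*x + 10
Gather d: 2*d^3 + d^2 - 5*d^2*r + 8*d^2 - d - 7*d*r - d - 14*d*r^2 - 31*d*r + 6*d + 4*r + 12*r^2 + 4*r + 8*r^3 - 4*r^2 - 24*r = 2*d^3 + d^2*(9 - 5*r) + d*(-14*r^2 - 38*r + 4) + 8*r^3 + 8*r^2 - 16*r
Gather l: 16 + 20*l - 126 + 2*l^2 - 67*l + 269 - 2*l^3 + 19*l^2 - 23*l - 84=-2*l^3 + 21*l^2 - 70*l + 75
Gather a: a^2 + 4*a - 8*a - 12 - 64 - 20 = a^2 - 4*a - 96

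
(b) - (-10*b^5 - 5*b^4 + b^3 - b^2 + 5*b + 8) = 10*b^5 + 5*b^4 - b^3 + b^2 - 4*b - 8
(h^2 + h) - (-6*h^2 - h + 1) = 7*h^2 + 2*h - 1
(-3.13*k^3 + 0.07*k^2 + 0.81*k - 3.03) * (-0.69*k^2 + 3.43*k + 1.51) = 2.1597*k^5 - 10.7842*k^4 - 5.0451*k^3 + 4.9747*k^2 - 9.1698*k - 4.5753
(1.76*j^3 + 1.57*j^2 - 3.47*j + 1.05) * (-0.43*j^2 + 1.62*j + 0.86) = -0.7568*j^5 + 2.1761*j^4 + 5.5491*j^3 - 4.7227*j^2 - 1.2832*j + 0.903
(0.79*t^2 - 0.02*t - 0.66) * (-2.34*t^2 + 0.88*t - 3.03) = -1.8486*t^4 + 0.742*t^3 - 0.8669*t^2 - 0.5202*t + 1.9998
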